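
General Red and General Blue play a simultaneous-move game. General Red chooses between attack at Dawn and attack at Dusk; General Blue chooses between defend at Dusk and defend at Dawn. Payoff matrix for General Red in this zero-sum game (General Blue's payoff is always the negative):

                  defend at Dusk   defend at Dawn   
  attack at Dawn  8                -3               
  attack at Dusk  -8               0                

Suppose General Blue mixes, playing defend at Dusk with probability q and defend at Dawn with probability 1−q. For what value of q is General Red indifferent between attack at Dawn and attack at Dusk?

Set General Red's expected payoff from attack at Dawn equal to that from attack at Dusk:
  General Red's expected payoff from attack at Dawn: q·8 + (1−q)·(-3) = 11q - 3
  General Red's expected payoff from attack at Dusk: q·(-8) + (1−q)·0 = -8q
  11q - 3 = -8q  ⇒  19q = 3  ⇒  q = 3/19.

q = 3/19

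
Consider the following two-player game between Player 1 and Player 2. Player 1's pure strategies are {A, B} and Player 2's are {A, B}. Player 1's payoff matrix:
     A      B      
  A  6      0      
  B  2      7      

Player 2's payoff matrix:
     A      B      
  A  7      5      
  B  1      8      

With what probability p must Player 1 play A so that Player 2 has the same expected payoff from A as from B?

p = 7/9

Player 1's mix must leave Player 2 indifferent between A and B.
  Player 2's payoff from A: p·7 + (1−p)·1 = 6p + 1
  Player 2's payoff from B: p·5 + (1−p)·8 = -3p + 8
  6p + 1 = -3p + 8  ⇒  9p = 7  ⇒  p = 7/9.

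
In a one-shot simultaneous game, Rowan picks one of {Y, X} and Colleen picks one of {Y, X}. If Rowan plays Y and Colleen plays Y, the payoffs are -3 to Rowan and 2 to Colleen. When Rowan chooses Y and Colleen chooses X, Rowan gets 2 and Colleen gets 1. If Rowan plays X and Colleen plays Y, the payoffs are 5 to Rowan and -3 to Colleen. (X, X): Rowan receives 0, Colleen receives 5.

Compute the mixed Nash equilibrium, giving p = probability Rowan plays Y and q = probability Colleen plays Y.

In a mixed equilibrium Colleen is indifferent between Y and X; this condition fixes p.
  Colleen's payoff from Y: p·2 + (1−p)·(-3) = 5p - 3
  Colleen's payoff from X: p·1 + (1−p)·5 = -4p + 5
  5p - 3 = -4p + 5  ⇒  9p = 8  ⇒  p = 8/9.
Set Rowan's expected payoff from Y equal to that from X:
  Rowan's payoff to Y: q·(-3) + (1−q)·2 = -5q + 2
  Rowan's payoff to X: q·5 + (1−q)·0 = 5q
  -5q + 2 = 5q  ⇒  -10q = -2  ⇒  q = 1/5.

p = 8/9, q = 1/5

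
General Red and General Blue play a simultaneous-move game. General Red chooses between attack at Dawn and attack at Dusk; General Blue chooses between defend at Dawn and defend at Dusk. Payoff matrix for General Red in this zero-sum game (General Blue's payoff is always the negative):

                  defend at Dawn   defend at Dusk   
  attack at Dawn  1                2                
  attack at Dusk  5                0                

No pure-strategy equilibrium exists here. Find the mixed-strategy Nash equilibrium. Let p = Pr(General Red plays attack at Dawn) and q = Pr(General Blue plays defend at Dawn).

p = 5/6, q = 1/3

For General Blue to be willing to mix, General Blue must be indifferent between defend at Dawn and defend at Dusk, which pins down General Red's mix.
  General Blue's expected payoff from defend at Dawn: p·(-1) + (1−p)·(-5) = 4p - 5
  General Blue's expected payoff from defend at Dusk: p·(-2) + (1−p)·0 = -2p
  4p - 5 = -2p  ⇒  6p = 5  ⇒  p = 5/6.
In a mixed equilibrium General Red is indifferent between attack at Dawn and attack at Dusk; this condition fixes q.
  General Red's expected payoff from attack at Dawn: q·1 + (1−q)·2 = -q + 2
  General Red's expected payoff from attack at Dusk: q·5 + (1−q)·0 = 5q
  -q + 2 = 5q  ⇒  -6q = -2  ⇒  q = 1/3.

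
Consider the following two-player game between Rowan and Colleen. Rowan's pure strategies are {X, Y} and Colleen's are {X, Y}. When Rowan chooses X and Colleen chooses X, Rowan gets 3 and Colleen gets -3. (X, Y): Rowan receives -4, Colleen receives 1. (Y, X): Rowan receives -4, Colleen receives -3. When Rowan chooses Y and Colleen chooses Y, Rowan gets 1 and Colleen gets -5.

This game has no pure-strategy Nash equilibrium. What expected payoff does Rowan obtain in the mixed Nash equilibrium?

Set Rowan's expected payoff from X equal to that from Y:
  Rowan's payoff to X: q·3 + (1−q)·(-4) = 7q - 4
  Rowan's payoff to Y: q·(-4) + (1−q)·1 = -5q + 1
  7q - 4 = -5q + 1  ⇒  12q = 5  ⇒  q = 5/12.
At equilibrium Rowan is indifferent across rows, so Rowan's payoff equals the payoff from X: (5/12)·3 + (7/12)·(-4) = -13/12.

-13/12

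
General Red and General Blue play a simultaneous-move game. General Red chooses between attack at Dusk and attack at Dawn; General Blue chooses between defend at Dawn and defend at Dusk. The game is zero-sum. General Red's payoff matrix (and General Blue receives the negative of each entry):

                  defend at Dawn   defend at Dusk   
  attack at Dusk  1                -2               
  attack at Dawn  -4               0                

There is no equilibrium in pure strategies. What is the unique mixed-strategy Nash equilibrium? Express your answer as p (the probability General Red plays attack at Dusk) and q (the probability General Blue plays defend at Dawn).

p = 4/7, q = 2/7

In a mixed equilibrium General Blue is indifferent between defend at Dawn and defend at Dusk; this condition fixes p.
  General Blue's expected payoff from defend at Dawn: p·(-1) + (1−p)·4 = -5p + 4
  General Blue's expected payoff from defend at Dusk: p·2 + (1−p)·0 = 2p
  -5p + 4 = 2p  ⇒  -7p = -4  ⇒  p = 4/7.
For General Red to be willing to mix, General Red must be indifferent between attack at Dusk and attack at Dawn, which pins down General Blue's mix.
  General Red's payoff from attack at Dusk: q·1 + (1−q)·(-2) = 3q - 2
  General Red's payoff from attack at Dawn: q·(-4) + (1−q)·0 = -4q
  3q - 2 = -4q  ⇒  7q = 2  ⇒  q = 2/7.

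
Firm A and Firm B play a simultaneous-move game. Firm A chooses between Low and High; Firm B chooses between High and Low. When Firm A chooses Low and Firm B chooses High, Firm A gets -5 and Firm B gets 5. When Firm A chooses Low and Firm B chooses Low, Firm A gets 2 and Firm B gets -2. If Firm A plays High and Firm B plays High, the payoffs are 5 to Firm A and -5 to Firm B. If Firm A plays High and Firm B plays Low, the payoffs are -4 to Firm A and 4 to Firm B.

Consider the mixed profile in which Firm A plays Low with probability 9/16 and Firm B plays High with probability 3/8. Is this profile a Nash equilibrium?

Yes

Check Firm B's indifference given Firm A's mix p = 9/16:
  payoff from High = 5/8; payoff from Low = 5/8 — equal.
Check Firm A's indifference given Firm B's mix q = 3/8:
  payoff from Low = -5/8; payoff from High = -5/8 — equal.
Both players are indifferent, so neither can profitably deviate.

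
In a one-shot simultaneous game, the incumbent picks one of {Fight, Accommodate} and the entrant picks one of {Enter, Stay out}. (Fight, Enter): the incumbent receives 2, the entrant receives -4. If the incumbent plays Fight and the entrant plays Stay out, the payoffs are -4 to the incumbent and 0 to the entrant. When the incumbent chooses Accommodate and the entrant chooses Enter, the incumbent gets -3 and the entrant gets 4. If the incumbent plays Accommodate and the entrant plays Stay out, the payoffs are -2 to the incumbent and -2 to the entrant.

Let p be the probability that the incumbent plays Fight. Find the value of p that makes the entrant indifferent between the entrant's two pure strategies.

The incumbent's mix must leave the entrant indifferent between Enter and Stay out.
  the entrant's expected payoff from Enter: p·(-4) + (1−p)·4 = -8p + 4
  the entrant's expected payoff from Stay out: p·0 + (1−p)·(-2) = 2p - 2
  -8p + 4 = 2p - 2  ⇒  -10p = -6  ⇒  p = 3/5.

p = 3/5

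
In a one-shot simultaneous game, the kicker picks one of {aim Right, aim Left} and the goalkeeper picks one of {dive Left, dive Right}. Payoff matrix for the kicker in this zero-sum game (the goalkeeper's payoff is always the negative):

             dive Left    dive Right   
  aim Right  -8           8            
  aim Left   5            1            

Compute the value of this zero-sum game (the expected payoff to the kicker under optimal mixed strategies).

Set the kicker's expected payoff from aim Right equal to that from aim Left:
  the kicker's expected payoff from aim Right: q·(-8) + (1−q)·8 = -16q + 8
  the kicker's expected payoff from aim Left: q·5 + (1−q)·1 = 4q + 1
  -16q + 8 = 4q + 1  ⇒  -20q = -7  ⇒  q = 7/20.
The value is the kicker's expected payoff against this mix (using aim Right): (7/20)·(-8) + (13/20)·8 = 12/5.

v = 12/5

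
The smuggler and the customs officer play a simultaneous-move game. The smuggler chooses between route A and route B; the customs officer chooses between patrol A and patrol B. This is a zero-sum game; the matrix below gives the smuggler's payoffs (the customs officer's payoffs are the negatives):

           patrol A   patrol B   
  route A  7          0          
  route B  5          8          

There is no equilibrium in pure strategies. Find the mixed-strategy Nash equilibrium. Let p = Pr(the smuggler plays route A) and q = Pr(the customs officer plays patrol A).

The smuggler's mix must leave the customs officer indifferent between patrol A and patrol B.
  the customs officer's payoff to patrol A: p·(-7) + (1−p)·(-5) = -2p - 5
  the customs officer's payoff to patrol B: p·0 + (1−p)·(-8) = 8p - 8
  -2p - 5 = 8p - 8  ⇒  -10p = -3  ⇒  p = 3/10.
The smuggler's indifference between route A and route B determines the customs officer's mixing probability q:
  the smuggler's payoff from route A: q·7 + (1−q)·0 = 7q
  the smuggler's payoff from route B: q·5 + (1−q)·8 = -3q + 8
  7q = -3q + 8  ⇒  10q = 8  ⇒  q = 4/5.

p = 3/10, q = 4/5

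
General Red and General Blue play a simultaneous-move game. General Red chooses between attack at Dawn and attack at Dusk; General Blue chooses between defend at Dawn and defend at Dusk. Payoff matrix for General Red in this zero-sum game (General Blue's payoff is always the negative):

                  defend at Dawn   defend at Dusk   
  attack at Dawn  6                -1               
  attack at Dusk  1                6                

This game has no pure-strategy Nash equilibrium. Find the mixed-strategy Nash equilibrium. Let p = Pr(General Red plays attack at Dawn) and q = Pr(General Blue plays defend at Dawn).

In a mixed equilibrium General Blue is indifferent between defend at Dawn and defend at Dusk; this condition fixes p.
  General Blue's expected payoff from defend at Dawn: p·(-6) + (1−p)·(-1) = -5p - 1
  General Blue's expected payoff from defend at Dusk: p·1 + (1−p)·(-6) = 7p - 6
  -5p - 1 = 7p - 6  ⇒  -12p = -5  ⇒  p = 5/12.
For General Red to be willing to mix, General Red must be indifferent between attack at Dawn and attack at Dusk, which pins down General Blue's mix.
  General Red's payoff from attack at Dawn: q·6 + (1−q)·(-1) = 7q - 1
  General Red's payoff from attack at Dusk: q·1 + (1−q)·6 = -5q + 6
  7q - 1 = -5q + 6  ⇒  12q = 7  ⇒  q = 7/12.

p = 5/12, q = 7/12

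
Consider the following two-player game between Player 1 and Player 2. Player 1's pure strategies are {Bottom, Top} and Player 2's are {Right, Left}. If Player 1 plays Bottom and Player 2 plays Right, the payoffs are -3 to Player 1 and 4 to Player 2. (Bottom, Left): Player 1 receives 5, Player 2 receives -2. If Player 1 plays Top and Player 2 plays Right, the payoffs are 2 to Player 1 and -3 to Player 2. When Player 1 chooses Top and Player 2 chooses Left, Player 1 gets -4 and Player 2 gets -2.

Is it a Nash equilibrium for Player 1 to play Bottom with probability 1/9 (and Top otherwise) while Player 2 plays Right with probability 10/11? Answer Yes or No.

Given Player 1's mix p = 1/9, Player 2's payoff from Right is -20/9 but from Left is -2. Player 2 strictly prefers Left, so Player 2 would not mix.
So the proposed profile is not a Nash equilibrium.

No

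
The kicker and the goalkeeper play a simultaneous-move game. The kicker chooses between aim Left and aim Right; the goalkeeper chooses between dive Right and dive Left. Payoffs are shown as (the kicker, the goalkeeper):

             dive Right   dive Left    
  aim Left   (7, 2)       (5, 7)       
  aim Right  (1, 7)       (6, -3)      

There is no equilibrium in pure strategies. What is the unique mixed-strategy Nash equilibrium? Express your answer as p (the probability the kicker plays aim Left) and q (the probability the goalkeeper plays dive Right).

In a mixed equilibrium the goalkeeper is indifferent between dive Right and dive Left; this condition fixes p.
  the goalkeeper's payoff to dive Right: p·2 + (1−p)·7 = -5p + 7
  the goalkeeper's payoff to dive Left: p·7 + (1−p)·(-3) = 10p - 3
  -5p + 7 = 10p - 3  ⇒  -15p = -10  ⇒  p = 2/3.
For the kicker to be willing to mix, the kicker must be indifferent between aim Left and aim Right, which pins down the goalkeeper's mix.
  the kicker's payoff from aim Left: q·7 + (1−q)·5 = 2q + 5
  the kicker's payoff from aim Right: q·1 + (1−q)·6 = -5q + 6
  2q + 5 = -5q + 6  ⇒  7q = 1  ⇒  q = 1/7.

p = 2/3, q = 1/7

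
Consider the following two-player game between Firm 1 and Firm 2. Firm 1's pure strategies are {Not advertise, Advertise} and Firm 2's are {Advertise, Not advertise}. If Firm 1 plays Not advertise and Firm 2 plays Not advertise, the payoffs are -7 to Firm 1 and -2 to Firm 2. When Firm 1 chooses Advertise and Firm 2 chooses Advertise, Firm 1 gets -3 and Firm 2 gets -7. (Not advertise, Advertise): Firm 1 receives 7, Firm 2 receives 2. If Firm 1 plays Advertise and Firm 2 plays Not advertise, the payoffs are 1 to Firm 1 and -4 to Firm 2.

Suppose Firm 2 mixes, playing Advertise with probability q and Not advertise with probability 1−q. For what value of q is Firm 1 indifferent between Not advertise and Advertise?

For Firm 1 to be willing to mix, Firm 1 must be indifferent between Not advertise and Advertise, which pins down Firm 2's mix.
  Firm 1's payoff from Not advertise: q·7 + (1−q)·(-7) = 14q - 7
  Firm 1's payoff from Advertise: q·(-3) + (1−q)·1 = -4q + 1
  14q - 7 = -4q + 1  ⇒  18q = 8  ⇒  q = 4/9.

q = 4/9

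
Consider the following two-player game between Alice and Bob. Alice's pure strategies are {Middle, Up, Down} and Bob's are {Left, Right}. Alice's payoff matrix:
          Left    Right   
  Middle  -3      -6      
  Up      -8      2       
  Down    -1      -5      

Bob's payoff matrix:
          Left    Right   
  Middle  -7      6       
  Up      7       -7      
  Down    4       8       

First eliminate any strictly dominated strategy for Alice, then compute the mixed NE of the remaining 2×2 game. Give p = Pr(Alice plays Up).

p = 2/9

Alice's strategy Middle is strictly dominated by Down: -1 > -3 and -5 > -6. Eliminate Middle.
Alice's mix must leave Bob indifferent between Left and Right.
  Bob's payoff from Left: p·7 + (1−p)·4 = 3p + 4
  Bob's payoff from Right: p·(-7) + (1−p)·8 = -15p + 8
  3p + 4 = -15p + 8  ⇒  18p = 4  ⇒  p = 2/9.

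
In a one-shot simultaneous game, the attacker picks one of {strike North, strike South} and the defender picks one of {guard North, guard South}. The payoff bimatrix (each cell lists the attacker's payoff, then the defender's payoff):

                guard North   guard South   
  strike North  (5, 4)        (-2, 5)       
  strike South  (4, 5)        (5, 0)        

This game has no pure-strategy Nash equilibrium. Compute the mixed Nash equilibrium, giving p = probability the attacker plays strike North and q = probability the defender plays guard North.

The attacker's mix must leave the defender indifferent between guard North and guard South.
  the defender's payoff to guard North: p·4 + (1−p)·5 = -p + 5
  the defender's payoff to guard South: p·5 + (1−p)·0 = 5p
  -p + 5 = 5p  ⇒  -6p = -5  ⇒  p = 5/6.
In a mixed equilibrium the attacker is indifferent between strike North and strike South; this condition fixes q.
  the attacker's payoff to strike North: q·5 + (1−q)·(-2) = 7q - 2
  the attacker's payoff to strike South: q·4 + (1−q)·5 = -q + 5
  7q - 2 = -q + 5  ⇒  8q = 7  ⇒  q = 7/8.

p = 5/6, q = 7/8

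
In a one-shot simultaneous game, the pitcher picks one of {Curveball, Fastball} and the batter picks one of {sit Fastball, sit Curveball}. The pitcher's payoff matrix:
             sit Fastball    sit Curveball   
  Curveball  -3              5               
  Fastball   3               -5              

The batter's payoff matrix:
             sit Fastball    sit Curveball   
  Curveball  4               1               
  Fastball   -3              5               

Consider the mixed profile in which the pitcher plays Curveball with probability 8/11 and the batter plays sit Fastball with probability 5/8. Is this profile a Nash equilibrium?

Yes

Check the batter's indifference given the pitcher's mix p = 8/11:
  payoff from sit Fastball = 23/11; payoff from sit Curveball = 23/11 — equal.
Check the pitcher's indifference given the batter's mix q = 5/8:
  payoff from Curveball = 0; payoff from Fastball = 0 — equal.
Both players are indifferent, so neither can profitably deviate.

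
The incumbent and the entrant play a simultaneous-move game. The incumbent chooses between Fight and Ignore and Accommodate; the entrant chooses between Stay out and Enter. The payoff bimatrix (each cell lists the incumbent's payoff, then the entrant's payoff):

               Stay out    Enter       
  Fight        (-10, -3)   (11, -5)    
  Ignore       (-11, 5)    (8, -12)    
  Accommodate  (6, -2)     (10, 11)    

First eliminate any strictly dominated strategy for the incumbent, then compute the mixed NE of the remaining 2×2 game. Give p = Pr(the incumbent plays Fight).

p = 13/15

The incumbent's strategy Ignore is strictly dominated by Fight: -10 > -11 and 11 > 8. Eliminate Ignore.
In a mixed equilibrium the entrant is indifferent between Stay out and Enter; this condition fixes p.
  the entrant's payoff to Stay out: p·(-3) + (1−p)·(-2) = -p - 2
  the entrant's payoff to Enter: p·(-5) + (1−p)·11 = -16p + 11
  -p - 2 = -16p + 11  ⇒  15p = 13  ⇒  p = 13/15.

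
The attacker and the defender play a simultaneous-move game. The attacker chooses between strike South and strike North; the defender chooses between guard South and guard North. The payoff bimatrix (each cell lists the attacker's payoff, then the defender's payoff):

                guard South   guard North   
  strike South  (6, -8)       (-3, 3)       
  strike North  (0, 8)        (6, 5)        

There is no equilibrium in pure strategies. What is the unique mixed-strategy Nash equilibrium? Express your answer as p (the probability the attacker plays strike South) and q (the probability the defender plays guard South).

p = 3/14, q = 3/5

In a mixed equilibrium the defender is indifferent between guard South and guard North; this condition fixes p.
  the defender's payoff to guard South: p·(-8) + (1−p)·8 = -16p + 8
  the defender's payoff to guard North: p·3 + (1−p)·5 = -2p + 5
  -16p + 8 = -2p + 5  ⇒  -14p = -3  ⇒  p = 3/14.
The attacker's indifference between strike South and strike North determines the defender's mixing probability q:
  the attacker's expected payoff from strike South: q·6 + (1−q)·(-3) = 9q - 3
  the attacker's expected payoff from strike North: q·0 + (1−q)·6 = -6q + 6
  9q - 3 = -6q + 6  ⇒  15q = 9  ⇒  q = 3/5.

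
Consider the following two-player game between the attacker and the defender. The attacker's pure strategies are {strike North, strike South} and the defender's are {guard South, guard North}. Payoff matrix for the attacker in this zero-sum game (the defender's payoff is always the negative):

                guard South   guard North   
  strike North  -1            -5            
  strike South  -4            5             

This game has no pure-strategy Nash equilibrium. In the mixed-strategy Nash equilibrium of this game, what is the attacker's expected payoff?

The attacker's indifference between strike North and strike South determines the defender's mixing probability q:
  the attacker's payoff from strike North: q·(-1) + (1−q)·(-5) = 4q - 5
  the attacker's payoff from strike South: q·(-4) + (1−q)·5 = -9q + 5
  4q - 5 = -9q + 5  ⇒  13q = 10  ⇒  q = 10/13.
At equilibrium the attacker is indifferent across rows, so the attacker's payoff equals the payoff from strike North: (10/13)·(-1) + (3/13)·(-5) = -25/13.

-25/13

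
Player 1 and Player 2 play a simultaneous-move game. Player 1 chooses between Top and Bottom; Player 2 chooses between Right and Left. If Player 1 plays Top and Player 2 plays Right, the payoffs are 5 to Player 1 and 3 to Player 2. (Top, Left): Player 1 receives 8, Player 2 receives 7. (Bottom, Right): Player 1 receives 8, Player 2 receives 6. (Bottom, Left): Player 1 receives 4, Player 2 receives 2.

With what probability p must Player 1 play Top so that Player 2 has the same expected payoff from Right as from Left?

p = 1/2

Set Player 2's expected payoff from Right equal to that from Left:
  Player 2's expected payoff from Right: p·3 + (1−p)·6 = -3p + 6
  Player 2's expected payoff from Left: p·7 + (1−p)·2 = 5p + 2
  -3p + 6 = 5p + 2  ⇒  -8p = -4  ⇒  p = 1/2.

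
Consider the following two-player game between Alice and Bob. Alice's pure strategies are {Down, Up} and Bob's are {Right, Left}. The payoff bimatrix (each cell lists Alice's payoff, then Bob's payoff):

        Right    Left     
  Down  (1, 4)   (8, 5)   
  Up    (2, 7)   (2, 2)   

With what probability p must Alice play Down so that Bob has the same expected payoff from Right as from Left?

p = 5/6

Alice's mix must leave Bob indifferent between Right and Left.
  Bob's payoff to Right: p·4 + (1−p)·7 = -3p + 7
  Bob's payoff to Left: p·5 + (1−p)·2 = 3p + 2
  -3p + 7 = 3p + 2  ⇒  -6p = -5  ⇒  p = 5/6.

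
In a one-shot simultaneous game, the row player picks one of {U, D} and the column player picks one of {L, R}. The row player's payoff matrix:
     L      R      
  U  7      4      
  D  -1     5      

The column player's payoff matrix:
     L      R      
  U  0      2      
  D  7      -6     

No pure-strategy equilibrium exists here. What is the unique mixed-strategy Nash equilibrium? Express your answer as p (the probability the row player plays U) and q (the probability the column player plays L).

The row player's mix must leave the column player indifferent between L and R.
  the column player's payoff to L: p·0 + (1−p)·7 = -7p + 7
  the column player's payoff to R: p·2 + (1−p)·(-6) = 8p - 6
  -7p + 7 = 8p - 6  ⇒  -15p = -13  ⇒  p = 13/15.
Set the row player's expected payoff from U equal to that from D:
  the row player's payoff to U: q·7 + (1−q)·4 = 3q + 4
  the row player's payoff to D: q·(-1) + (1−q)·5 = -6q + 5
  3q + 4 = -6q + 5  ⇒  9q = 1  ⇒  q = 1/9.

p = 13/15, q = 1/9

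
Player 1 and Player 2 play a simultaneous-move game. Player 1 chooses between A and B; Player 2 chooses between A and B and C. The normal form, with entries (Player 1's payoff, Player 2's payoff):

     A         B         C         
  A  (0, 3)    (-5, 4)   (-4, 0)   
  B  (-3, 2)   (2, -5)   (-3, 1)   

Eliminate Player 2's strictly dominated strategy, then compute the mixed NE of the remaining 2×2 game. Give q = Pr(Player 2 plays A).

q = 7/10

Player 2's strategy C is strictly dominated by A: 3 > 0 and 2 > 1. Eliminate C.
Player 1's indifference between A and B determines Player 2's mixing probability q:
  Player 1's payoff from A: q·0 + (1−q)·(-5) = 5q - 5
  Player 1's payoff from B: q·(-3) + (1−q)·2 = -5q + 2
  5q - 5 = -5q + 2  ⇒  10q = 7  ⇒  q = 7/10.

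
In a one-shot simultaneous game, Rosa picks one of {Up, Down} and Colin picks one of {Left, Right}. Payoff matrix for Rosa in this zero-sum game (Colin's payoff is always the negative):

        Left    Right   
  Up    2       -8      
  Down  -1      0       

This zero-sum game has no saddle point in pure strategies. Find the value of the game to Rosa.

v = -8/11

Colin's mix must leave Rosa indifferent between Up and Down.
  Rosa's expected payoff from Up: q·2 + (1−q)·(-8) = 10q - 8
  Rosa's expected payoff from Down: q·(-1) + (1−q)·0 = -q
  10q - 8 = -q  ⇒  11q = 8  ⇒  q = 8/11.
The value is Rosa's expected payoff against this mix (using Up): (8/11)·2 + (3/11)·(-8) = -8/11.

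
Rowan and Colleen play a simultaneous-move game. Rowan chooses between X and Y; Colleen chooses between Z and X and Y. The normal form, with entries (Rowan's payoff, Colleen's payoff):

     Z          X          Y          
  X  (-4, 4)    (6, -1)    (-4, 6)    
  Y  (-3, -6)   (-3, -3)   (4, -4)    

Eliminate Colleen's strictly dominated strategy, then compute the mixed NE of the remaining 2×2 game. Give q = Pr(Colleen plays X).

Colleen's strategy Z is strictly dominated by Y: 6 > 4 and -4 > -6. Eliminate Z.
In a mixed equilibrium Rowan is indifferent between X and Y; this condition fixes q.
  Rowan's expected payoff from X: q·6 + (1−q)·(-4) = 10q - 4
  Rowan's expected payoff from Y: q·(-3) + (1−q)·4 = -7q + 4
  10q - 4 = -7q + 4  ⇒  17q = 8  ⇒  q = 8/17.

q = 8/17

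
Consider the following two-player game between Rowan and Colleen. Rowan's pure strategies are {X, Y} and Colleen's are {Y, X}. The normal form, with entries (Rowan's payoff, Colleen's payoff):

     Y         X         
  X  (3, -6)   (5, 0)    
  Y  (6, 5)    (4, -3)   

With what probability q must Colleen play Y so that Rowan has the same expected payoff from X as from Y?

q = 1/4

For Rowan to be willing to mix, Rowan must be indifferent between X and Y, which pins down Colleen's mix.
  Rowan's payoff from X: q·3 + (1−q)·5 = -2q + 5
  Rowan's payoff from Y: q·6 + (1−q)·4 = 2q + 4
  -2q + 5 = 2q + 4  ⇒  -4q = -1  ⇒  q = 1/4.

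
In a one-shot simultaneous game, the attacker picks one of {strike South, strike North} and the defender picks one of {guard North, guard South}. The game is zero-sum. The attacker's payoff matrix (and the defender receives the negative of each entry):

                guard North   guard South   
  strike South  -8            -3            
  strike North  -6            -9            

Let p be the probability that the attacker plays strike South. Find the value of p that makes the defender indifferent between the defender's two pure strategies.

The attacker's mix must leave the defender indifferent between guard North and guard South.
  the defender's payoff to guard North: p·8 + (1−p)·6 = 2p + 6
  the defender's payoff to guard South: p·3 + (1−p)·9 = -6p + 9
  2p + 6 = -6p + 9  ⇒  8p = 3  ⇒  p = 3/8.

p = 3/8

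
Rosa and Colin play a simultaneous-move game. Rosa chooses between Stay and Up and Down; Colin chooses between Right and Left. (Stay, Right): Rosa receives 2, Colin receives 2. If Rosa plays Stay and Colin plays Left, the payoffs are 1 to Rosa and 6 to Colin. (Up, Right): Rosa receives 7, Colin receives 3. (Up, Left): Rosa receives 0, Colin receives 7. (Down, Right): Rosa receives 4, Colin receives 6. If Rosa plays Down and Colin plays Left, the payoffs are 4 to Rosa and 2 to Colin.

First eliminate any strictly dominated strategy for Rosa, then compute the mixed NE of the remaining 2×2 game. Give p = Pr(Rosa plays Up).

p = 1/2

Rosa's strategy Stay is strictly dominated by Down: 4 > 2 and 4 > 1. Eliminate Stay.
Colin's indifference between Right and Left determines Rosa's mixing probability p:
  Colin's payoff from Right: p·3 + (1−p)·6 = -3p + 6
  Colin's payoff from Left: p·7 + (1−p)·2 = 5p + 2
  -3p + 6 = 5p + 2  ⇒  -8p = -4  ⇒  p = 1/2.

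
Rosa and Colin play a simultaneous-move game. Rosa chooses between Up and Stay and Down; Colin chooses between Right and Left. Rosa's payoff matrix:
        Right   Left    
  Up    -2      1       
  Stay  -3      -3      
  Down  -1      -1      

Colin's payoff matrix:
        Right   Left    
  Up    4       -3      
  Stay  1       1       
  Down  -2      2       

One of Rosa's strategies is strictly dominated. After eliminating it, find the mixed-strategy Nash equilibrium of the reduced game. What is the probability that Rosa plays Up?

Rosa's strategy Stay is strictly dominated by Down: -1 > -3 and -1 > -3. Eliminate Stay.
Set Colin's expected payoff from Right equal to that from Left:
  Colin's expected payoff from Right: p·4 + (1−p)·(-2) = 6p - 2
  Colin's expected payoff from Left: p·(-3) + (1−p)·2 = -5p + 2
  6p - 2 = -5p + 2  ⇒  11p = 4  ⇒  p = 4/11.

p = 4/11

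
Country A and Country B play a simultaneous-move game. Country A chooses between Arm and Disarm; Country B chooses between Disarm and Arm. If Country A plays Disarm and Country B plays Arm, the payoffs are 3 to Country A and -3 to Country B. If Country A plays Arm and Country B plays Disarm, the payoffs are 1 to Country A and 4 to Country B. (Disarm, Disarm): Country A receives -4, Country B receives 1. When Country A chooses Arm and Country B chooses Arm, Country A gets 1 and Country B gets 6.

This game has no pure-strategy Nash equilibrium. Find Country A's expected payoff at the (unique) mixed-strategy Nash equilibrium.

In a mixed equilibrium Country A is indifferent between Arm and Disarm; this condition fixes q.
  Country A's payoff from Arm: q·1 + (1−q)·1 = 1
  Country A's payoff from Disarm: q·(-4) + (1−q)·3 = -7q + 3
  1 = -7q + 3  ⇒  7q = 2  ⇒  q = 2/7.
At equilibrium Country A is indifferent across rows, so Country A's payoff equals the payoff from Arm: (2/7)·1 + (5/7)·1 = 1.

1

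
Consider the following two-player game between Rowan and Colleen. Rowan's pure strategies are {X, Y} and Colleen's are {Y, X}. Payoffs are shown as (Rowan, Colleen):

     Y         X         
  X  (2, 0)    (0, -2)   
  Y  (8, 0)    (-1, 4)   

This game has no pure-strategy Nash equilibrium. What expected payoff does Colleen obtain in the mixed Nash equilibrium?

0

In a mixed equilibrium Colleen is indifferent between Y and X; this condition fixes p.
  Colleen's payoff from Y: p·0 + (1−p)·0 = 0
  Colleen's payoff from X: p·(-2) + (1−p)·4 = -6p + 4
  0 = -6p + 4  ⇒  6p = 4  ⇒  p = 2/3.
At equilibrium Colleen is indifferent across columns, so Colleen's payoff equals the payoff from Y: (2/3)·0 + (1/3)·0 = 0.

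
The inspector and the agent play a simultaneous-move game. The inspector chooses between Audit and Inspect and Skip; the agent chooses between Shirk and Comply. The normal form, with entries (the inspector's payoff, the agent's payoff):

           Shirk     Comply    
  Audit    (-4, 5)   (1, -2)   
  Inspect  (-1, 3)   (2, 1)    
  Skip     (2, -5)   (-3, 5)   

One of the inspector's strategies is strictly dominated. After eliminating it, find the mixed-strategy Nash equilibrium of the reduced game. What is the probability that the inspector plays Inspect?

p = 5/6

The inspector's strategy Audit is strictly dominated by Inspect: -1 > -4 and 2 > 1. Eliminate Audit.
The inspector's mix must leave the agent indifferent between Shirk and Comply.
  the agent's payoff to Shirk: p·3 + (1−p)·(-5) = 8p - 5
  the agent's payoff to Comply: p·1 + (1−p)·5 = -4p + 5
  8p - 5 = -4p + 5  ⇒  12p = 10  ⇒  p = 5/6.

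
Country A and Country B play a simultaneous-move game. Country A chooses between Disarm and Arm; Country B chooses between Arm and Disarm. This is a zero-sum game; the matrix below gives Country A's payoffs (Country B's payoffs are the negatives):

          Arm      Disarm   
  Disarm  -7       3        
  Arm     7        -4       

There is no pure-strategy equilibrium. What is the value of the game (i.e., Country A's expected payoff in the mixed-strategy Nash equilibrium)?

Country B's mix must leave Country A indifferent between Disarm and Arm.
  Country A's expected payoff from Disarm: q·(-7) + (1−q)·3 = -10q + 3
  Country A's expected payoff from Arm: q·7 + (1−q)·(-4) = 11q - 4
  -10q + 3 = 11q - 4  ⇒  -21q = -7  ⇒  q = 1/3.
The value is Country A's expected payoff against this mix (using Disarm): (1/3)·(-7) + (2/3)·3 = -1/3.

v = -1/3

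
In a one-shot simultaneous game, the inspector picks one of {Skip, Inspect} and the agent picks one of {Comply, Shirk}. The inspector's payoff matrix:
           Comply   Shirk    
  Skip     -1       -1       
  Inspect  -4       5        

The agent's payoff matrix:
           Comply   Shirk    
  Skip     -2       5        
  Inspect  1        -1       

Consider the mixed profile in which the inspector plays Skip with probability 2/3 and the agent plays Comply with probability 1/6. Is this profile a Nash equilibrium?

No

Given the inspector's mix p = 2/3, the agent's payoff from Comply is -1 but from Shirk is 3. The agent strictly prefers Shirk, so the agent would not mix.
So the proposed profile is not a Nash equilibrium.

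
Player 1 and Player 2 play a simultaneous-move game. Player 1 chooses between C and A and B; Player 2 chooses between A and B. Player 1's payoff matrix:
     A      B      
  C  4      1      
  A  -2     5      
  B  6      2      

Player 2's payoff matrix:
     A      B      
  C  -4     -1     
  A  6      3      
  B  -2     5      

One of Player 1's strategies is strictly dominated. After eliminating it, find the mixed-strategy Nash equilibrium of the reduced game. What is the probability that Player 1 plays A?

p = 7/10

Player 1's strategy C is strictly dominated by B: 6 > 4 and 2 > 1. Eliminate C.
Set Player 2's expected payoff from A equal to that from B:
  Player 2's expected payoff from A: p·6 + (1−p)·(-2) = 8p - 2
  Player 2's expected payoff from B: p·3 + (1−p)·5 = -2p + 5
  8p - 2 = -2p + 5  ⇒  10p = 7  ⇒  p = 7/10.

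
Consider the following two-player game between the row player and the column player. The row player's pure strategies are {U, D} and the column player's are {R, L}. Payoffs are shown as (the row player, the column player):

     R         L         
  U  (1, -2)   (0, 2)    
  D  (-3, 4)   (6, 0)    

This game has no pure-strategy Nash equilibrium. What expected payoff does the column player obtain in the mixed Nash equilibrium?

Set the column player's expected payoff from R equal to that from L:
  the column player's expected payoff from R: p·(-2) + (1−p)·4 = -6p + 4
  the column player's expected payoff from L: p·2 + (1−p)·0 = 2p
  -6p + 4 = 2p  ⇒  -8p = -4  ⇒  p = 1/2.
At equilibrium the column player is indifferent across columns, so the column player's payoff equals the payoff from R: (1/2)·(-2) + (1/2)·4 = 1.

1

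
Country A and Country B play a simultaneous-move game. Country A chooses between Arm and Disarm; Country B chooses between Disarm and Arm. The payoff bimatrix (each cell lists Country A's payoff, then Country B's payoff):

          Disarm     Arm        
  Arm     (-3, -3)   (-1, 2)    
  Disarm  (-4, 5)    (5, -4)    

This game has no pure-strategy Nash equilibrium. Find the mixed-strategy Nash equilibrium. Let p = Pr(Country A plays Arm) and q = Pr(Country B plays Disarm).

p = 9/14, q = 6/7

Country A's mix must leave Country B indifferent between Disarm and Arm.
  Country B's expected payoff from Disarm: p·(-3) + (1−p)·5 = -8p + 5
  Country B's expected payoff from Arm: p·2 + (1−p)·(-4) = 6p - 4
  -8p + 5 = 6p - 4  ⇒  -14p = -9  ⇒  p = 9/14.
Country B's mix must leave Country A indifferent between Arm and Disarm.
  Country A's payoff from Arm: q·(-3) + (1−q)·(-1) = -2q - 1
  Country A's payoff from Disarm: q·(-4) + (1−q)·5 = -9q + 5
  -2q - 1 = -9q + 5  ⇒  7q = 6  ⇒  q = 6/7.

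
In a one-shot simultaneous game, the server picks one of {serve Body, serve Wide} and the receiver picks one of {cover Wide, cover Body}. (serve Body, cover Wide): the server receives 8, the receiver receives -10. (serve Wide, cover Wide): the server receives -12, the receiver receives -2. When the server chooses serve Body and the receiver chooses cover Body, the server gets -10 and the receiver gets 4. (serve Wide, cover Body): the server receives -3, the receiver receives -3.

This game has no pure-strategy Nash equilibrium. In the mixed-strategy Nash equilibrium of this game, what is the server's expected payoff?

In a mixed equilibrium the server is indifferent between serve Body and serve Wide; this condition fixes q.
  the server's payoff from serve Body: q·8 + (1−q)·(-10) = 18q - 10
  the server's payoff from serve Wide: q·(-12) + (1−q)·(-3) = -9q - 3
  18q - 10 = -9q - 3  ⇒  27q = 7  ⇒  q = 7/27.
At equilibrium the server is indifferent across rows, so the server's payoff equals the payoff from serve Body: (7/27)·8 + (20/27)·(-10) = -16/3.

-16/3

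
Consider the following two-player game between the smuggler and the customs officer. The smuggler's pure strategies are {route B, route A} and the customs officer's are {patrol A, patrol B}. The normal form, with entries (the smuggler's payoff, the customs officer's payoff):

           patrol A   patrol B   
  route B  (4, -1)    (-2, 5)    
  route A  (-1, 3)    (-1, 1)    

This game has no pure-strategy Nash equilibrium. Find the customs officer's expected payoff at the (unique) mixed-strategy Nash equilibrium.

In a mixed equilibrium the customs officer is indifferent between patrol A and patrol B; this condition fixes p.
  the customs officer's payoff from patrol A: p·(-1) + (1−p)·3 = -4p + 3
  the customs officer's payoff from patrol B: p·5 + (1−p)·1 = 4p + 1
  -4p + 3 = 4p + 1  ⇒  -8p = -2  ⇒  p = 1/4.
At equilibrium the customs officer is indifferent across columns, so the customs officer's payoff equals the payoff from patrol A: (1/4)·(-1) + (3/4)·3 = 2.

2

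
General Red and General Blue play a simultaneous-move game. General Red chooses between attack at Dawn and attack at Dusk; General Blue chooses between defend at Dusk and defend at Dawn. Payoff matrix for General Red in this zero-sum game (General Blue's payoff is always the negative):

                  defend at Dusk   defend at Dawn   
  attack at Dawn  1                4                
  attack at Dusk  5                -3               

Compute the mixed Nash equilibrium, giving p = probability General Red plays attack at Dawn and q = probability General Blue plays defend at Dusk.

General Red's mix must leave General Blue indifferent between defend at Dusk and defend at Dawn.
  General Blue's payoff from defend at Dusk: p·(-1) + (1−p)·(-5) = 4p - 5
  General Blue's payoff from defend at Dawn: p·(-4) + (1−p)·3 = -7p + 3
  4p - 5 = -7p + 3  ⇒  11p = 8  ⇒  p = 8/11.
In a mixed equilibrium General Red is indifferent between attack at Dawn and attack at Dusk; this condition fixes q.
  General Red's payoff to attack at Dawn: q·1 + (1−q)·4 = -3q + 4
  General Red's payoff to attack at Dusk: q·5 + (1−q)·(-3) = 8q - 3
  -3q + 4 = 8q - 3  ⇒  -11q = -7  ⇒  q = 7/11.

p = 8/11, q = 7/11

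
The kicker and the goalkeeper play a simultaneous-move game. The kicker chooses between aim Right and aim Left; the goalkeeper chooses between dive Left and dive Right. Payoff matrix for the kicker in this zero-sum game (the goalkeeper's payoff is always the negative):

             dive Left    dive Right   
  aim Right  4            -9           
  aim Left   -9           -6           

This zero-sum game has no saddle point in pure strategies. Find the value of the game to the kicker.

The kicker's indifference between aim Right and aim Left determines the goalkeeper's mixing probability q:
  the kicker's payoff to aim Right: q·4 + (1−q)·(-9) = 13q - 9
  the kicker's payoff to aim Left: q·(-9) + (1−q)·(-6) = -3q - 6
  13q - 9 = -3q - 6  ⇒  16q = 3  ⇒  q = 3/16.
The value is the kicker's expected payoff against this mix (using aim Right): (3/16)·4 + (13/16)·(-9) = -105/16.

v = -105/16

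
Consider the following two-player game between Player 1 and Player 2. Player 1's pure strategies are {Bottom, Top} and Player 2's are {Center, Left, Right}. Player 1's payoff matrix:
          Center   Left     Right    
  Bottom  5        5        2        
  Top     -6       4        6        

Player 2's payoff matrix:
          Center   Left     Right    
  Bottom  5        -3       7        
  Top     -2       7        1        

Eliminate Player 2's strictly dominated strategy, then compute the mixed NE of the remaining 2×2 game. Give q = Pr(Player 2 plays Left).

q = 4/5

Player 2's strategy Center is strictly dominated by Right: 7 > 5 and 1 > -2. Eliminate Center.
Set Player 1's expected payoff from Bottom equal to that from Top:
  Player 1's expected payoff from Bottom: q·5 + (1−q)·2 = 3q + 2
  Player 1's expected payoff from Top: q·4 + (1−q)·6 = -2q + 6
  3q + 2 = -2q + 6  ⇒  5q = 4  ⇒  q = 4/5.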